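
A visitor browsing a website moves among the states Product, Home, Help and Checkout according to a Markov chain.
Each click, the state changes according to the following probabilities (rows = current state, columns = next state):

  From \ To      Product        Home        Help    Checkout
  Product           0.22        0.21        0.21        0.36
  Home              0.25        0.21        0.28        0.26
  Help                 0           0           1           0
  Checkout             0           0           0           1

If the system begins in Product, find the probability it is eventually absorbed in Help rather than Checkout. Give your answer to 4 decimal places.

0.3986

Let h(s) be the probability of absorption at Help starting from transient state s. Then h(Help) = 1 and h(Checkout) = 0. By first-step analysis:
h(Product) = 0.22·h(Product) + 0.21·h(Home) + 0.21·1 + 0.36·0
h(Home) = 0.25·h(Product) + 0.21·h(Home) + 0.28·1 + 0.26·0
Solving: h(Product) = 0.3986, h(Home) = 0.4806.
Starting from Product, the probability is 0.3986.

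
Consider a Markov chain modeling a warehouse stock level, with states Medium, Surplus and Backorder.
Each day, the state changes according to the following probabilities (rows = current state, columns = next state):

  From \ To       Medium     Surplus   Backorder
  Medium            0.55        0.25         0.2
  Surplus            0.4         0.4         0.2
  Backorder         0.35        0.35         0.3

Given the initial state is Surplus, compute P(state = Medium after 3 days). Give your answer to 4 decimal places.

Propagate the distribution vector 3 days from Surplus.
After 0 days: (0.0000, 1.0000, 0.0000)
After 1 day: (0.4000, 0.4000, 0.2000)
After 2 days: (0.4500, 0.3300, 0.2200)
After 3 days: (0.4565, 0.3215, 0.2220)
P(in Medium after 3 days) = 0.4565

0.4565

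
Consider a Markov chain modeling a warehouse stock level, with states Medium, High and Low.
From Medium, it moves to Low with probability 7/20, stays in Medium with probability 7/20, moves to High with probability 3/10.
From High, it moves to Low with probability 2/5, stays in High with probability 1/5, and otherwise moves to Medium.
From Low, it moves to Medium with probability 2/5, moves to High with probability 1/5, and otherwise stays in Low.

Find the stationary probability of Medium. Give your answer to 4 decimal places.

0.3810

Let the stationary distribution be π with π = πP and π_1 + π_2 + π_3 = 1.
π_1 = 0.35·π_1 + 0.4·π_2 + 0.4·π_3
π_2 = 0.3·π_1 + 0.2·π_2 + 0.2·π_3
Solving with the normalization constraint gives π = (0.3810, 0.2381, 0.3810).
So the stationary probability of Medium is 0.3810.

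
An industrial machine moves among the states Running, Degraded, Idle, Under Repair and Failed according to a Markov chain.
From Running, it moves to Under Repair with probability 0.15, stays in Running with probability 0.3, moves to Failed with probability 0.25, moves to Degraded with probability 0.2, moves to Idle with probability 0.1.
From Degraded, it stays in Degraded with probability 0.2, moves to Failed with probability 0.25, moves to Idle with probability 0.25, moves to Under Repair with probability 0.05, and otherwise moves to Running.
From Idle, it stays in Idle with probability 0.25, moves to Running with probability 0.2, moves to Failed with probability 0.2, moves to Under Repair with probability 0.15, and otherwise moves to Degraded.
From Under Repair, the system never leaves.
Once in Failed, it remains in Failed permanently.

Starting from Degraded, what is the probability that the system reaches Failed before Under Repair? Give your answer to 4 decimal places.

0.7129

Let h(s) be the probability of absorption at Failed starting from transient state s. Then h(Failed) = 1 and h(Under Repair) = 0. By first-step analysis:
h(Running) = 0.3·h(Running) + 0.2·h(Degraded) + 0.1·h(Idle) + 0.15·0 + 0.25·1
h(Degraded) = 0.25·h(Running) + 0.2·h(Degraded) + 0.25·h(Idle) + 0.05·0 + 0.25·1
h(Idle) = 0.2·h(Running) + 0.2·h(Degraded) + 0.25·h(Idle) + 0.15·0 + 0.2·1
Solving: h(Running) = 0.6509, h(Degraded) = 0.7129, h(Idle) = 0.6303.
Starting from Degraded, the probability is 0.7129.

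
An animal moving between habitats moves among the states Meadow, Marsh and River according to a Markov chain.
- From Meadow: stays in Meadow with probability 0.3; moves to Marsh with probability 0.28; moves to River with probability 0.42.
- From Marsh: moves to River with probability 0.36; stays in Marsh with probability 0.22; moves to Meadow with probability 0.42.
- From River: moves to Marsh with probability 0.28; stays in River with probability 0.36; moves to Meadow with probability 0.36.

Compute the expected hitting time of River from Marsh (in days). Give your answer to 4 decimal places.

Let t(s) be the expected number of days to first reach River from state s, with t(River) = 0. Conditioning on the first day:
t(Meadow) = 1 + 0.3·t(Meadow) + 0.28·t(Marsh)
t(Marsh) = 1 + 0.42·t(Meadow) + 0.22·t(Marsh)
Solving: t(Meadow) = 2.4743, t(Marsh) = 2.6144.
Expected days from Marsh to River: 2.6144.

2.6144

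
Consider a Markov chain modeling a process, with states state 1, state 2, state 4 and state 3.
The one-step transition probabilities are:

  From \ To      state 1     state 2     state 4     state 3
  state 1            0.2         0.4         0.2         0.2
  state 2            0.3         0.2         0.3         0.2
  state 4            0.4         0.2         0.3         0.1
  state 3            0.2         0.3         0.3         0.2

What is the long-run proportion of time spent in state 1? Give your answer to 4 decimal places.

Let the stationary distribution be π with π = πP and π_1 + π_2 + π_3 + π_4 = 1.
π_1 = 0.2·π_1 + 0.3·π_2 + 0.4·π_3 + 0.2·π_4
π_2 = 0.4·π_1 + 0.2·π_2 + 0.2·π_3 + 0.3·π_4
π_3 = 0.2·π_1 + 0.3·π_2 + 0.3·π_3 + 0.3·π_4
Solving with the normalization constraint gives π = (0.2817, 0.2736, 0.2718, 0.1728).
So the stationary probability of state 1 is 0.2817.

0.2817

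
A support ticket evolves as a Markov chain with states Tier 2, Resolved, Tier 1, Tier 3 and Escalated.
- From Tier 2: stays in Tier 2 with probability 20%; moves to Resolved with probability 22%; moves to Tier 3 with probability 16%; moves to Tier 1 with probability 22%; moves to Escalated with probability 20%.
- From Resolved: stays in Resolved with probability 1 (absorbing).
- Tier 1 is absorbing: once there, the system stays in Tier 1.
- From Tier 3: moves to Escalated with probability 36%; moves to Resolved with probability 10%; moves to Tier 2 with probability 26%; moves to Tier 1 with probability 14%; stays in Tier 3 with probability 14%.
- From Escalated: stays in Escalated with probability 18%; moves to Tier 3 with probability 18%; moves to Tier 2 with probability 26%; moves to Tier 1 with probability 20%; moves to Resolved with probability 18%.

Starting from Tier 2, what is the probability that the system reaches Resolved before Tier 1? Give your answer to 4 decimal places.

Let h(s) be the probability of absorption at Resolved starting from transient state s. Then h(Resolved) = 1 and h(Tier 1) = 0. By first-step analysis:
h(Tier 2) = 0.2·h(Tier 2) + 0.22·1 + 0.22·0 + 0.16·h(Tier 3) + 0.2·h(Escalated)
h(Tier 3) = 0.26·h(Tier 2) + 0.1·1 + 0.14·0 + 0.14·h(Tier 3) + 0.36·h(Escalated)
h(Escalated) = 0.26·h(Tier 2) + 0.18·1 + 0.2·0 + 0.18·h(Tier 3) + 0.18·h(Escalated)
Solving: h(Tier 2) = 0.4862, h(Tier 3) = 0.4622, h(Escalated) = 0.4751.
Starting from Tier 2, the probability is 0.4862.

0.4862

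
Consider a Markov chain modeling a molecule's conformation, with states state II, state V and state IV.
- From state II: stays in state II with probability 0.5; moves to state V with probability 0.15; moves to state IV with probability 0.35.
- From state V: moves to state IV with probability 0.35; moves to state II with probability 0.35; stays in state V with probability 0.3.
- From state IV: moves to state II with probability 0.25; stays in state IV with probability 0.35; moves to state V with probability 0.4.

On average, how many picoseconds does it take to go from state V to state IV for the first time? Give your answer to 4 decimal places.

2.8571

Let t(s) be the expected number of picoseconds to first reach state IV from state s, with t(state IV) = 0. Conditioning on the first picosecond:
t(state II) = 1 + 0.5·t(state II) + 0.15·t(state V)
t(state V) = 1 + 0.35·t(state II) + 0.3·t(state V)
Solving: t(state II) = 2.8571, t(state V) = 2.8571.
Expected picoseconds from state V to state IV: 2.8571.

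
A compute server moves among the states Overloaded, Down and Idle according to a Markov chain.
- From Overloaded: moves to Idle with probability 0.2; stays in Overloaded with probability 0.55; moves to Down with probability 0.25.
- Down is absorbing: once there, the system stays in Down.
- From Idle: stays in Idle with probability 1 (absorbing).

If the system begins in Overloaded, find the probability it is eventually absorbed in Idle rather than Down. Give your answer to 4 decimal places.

Let h(s) be the probability of absorption at Idle starting from transient state s. Then h(Idle) = 1 and h(Down) = 0. By first-step analysis:
h(Overloaded) = 0.55·h(Overloaded) + 0.25·0 + 0.2·1
Solving: h(Overloaded) = 0.4444.
Starting from Overloaded, the probability is 0.4444.

0.4444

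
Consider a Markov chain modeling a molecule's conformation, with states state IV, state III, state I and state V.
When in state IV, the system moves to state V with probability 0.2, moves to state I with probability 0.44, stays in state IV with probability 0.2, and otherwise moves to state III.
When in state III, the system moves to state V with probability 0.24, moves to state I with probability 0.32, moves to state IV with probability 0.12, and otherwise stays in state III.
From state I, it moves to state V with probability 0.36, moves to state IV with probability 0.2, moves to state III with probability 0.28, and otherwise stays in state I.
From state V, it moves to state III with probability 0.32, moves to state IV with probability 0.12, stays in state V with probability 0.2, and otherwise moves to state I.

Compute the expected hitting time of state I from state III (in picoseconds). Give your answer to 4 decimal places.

Let t(s) be the expected number of picoseconds to first reach state I from state s, with t(state I) = 0. Conditioning on the first picosecond:
t(state IV) = 1 + 0.2·t(state IV) + 0.16·t(state III) + 0.2·t(state V)
t(state III) = 1 + 0.12·t(state IV) + 0.32·t(state III) + 0.24·t(state V)
t(state V) = 1 + 0.12·t(state IV) + 0.32·t(state III) + 0.2·t(state V)
Solving: t(state IV) = 2.5277, t(state III) = 2.9012, t(state V) = 2.7896.
Expected picoseconds from state III to state I: 2.9012.

2.9012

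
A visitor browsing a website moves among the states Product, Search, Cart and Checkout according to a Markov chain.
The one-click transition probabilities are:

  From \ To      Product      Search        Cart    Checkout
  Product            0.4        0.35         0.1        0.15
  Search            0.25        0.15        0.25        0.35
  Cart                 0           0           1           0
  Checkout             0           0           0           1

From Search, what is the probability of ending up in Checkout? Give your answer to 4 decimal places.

0.5858

Let h(s) be the probability of absorption at Checkout starting from transient state s. Then h(Checkout) = 1 and h(Cart) = 0. By first-step analysis:
h(Product) = 0.4·h(Product) + 0.35·h(Search) + 0.1·0 + 0.15·1
h(Search) = 0.25·h(Product) + 0.15·h(Search) + 0.25·0 + 0.35·1
Solving: h(Product) = 0.5917, h(Search) = 0.5858.
Starting from Search, the probability is 0.5858.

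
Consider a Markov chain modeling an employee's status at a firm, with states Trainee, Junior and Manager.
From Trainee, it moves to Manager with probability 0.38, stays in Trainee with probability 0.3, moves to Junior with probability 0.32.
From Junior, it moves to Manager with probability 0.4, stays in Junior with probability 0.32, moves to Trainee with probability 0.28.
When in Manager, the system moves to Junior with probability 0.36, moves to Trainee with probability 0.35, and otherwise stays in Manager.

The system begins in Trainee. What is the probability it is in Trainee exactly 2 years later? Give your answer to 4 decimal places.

Sum over the intermediate state after 1 year:
P = P(Trainee→Trainee)·P(Trainee→Trainee) + P(Trainee→Junior)·P(Junior→Trainee) + P(Trainee→Manager)·P(Manager→Trainee)
  = 0.3×0.3 + 0.32×0.28 + 0.38×0.35
  = 0.0900 + 0.0896 + 0.1330 = 0.3126

0.3126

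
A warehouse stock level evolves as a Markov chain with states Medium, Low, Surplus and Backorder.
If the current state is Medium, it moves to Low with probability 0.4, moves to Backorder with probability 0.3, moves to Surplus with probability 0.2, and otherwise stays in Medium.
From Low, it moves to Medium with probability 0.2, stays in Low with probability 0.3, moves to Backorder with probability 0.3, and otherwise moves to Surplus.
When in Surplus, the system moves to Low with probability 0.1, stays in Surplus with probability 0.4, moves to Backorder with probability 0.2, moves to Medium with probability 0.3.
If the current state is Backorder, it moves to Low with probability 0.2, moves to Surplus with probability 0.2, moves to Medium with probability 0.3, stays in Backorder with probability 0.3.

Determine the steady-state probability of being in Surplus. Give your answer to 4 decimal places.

Let the stationary distribution be π with π = πP and π_1 + π_2 + π_3 + π_4 = 1.
π_1 = 0.1·π_1 + 0.2·π_2 + 0.3·π_3 + 0.3·π_4
π_2 = 0.4·π_1 + 0.3·π_2 + 0.1·π_3 + 0.2·π_4
π_3 = 0.2·π_1 + 0.2·π_2 + 0.4·π_3 + 0.2·π_4
Solving with the normalization constraint gives π = (0.2295, 0.2455, 0.2500, 0.2750).
So the stationary probability of Surplus is 0.2500.

0.2500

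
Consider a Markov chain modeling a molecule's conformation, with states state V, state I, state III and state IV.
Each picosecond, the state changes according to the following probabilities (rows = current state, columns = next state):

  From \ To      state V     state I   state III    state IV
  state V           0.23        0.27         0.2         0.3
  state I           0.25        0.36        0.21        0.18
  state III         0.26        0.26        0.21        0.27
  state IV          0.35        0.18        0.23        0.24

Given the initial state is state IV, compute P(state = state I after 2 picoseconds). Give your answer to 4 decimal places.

Propagate the distribution vector 2 picoseconds from state IV.
After 0 picoseconds: (0.0000, 0.0000, 0.0000, 1.0000)
After 1 picosecond: (0.3500, 0.1800, 0.2300, 0.2400)
After 2 picoseconds: (0.2693, 0.2623, 0.2113, 0.2571)
P(in state I after 2 picoseconds) = 0.2623

0.2623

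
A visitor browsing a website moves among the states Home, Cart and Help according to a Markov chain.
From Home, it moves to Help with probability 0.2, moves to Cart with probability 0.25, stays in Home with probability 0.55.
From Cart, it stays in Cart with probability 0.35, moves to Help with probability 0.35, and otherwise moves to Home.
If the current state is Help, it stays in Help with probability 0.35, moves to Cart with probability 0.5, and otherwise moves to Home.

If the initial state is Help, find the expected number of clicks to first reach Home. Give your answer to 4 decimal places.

4.6465

Let t(s) be the expected number of clicks to first reach Home from state s, with t(Home) = 0. Conditioning on the first click:
t(Cart) = 1 + 0.35·t(Cart) + 0.35·t(Help)
t(Help) = 1 + 0.5·t(Cart) + 0.35·t(Help)
Solving: t(Cart) = 4.0404, t(Help) = 4.6465.
Expected clicks from Help to Home: 4.6465.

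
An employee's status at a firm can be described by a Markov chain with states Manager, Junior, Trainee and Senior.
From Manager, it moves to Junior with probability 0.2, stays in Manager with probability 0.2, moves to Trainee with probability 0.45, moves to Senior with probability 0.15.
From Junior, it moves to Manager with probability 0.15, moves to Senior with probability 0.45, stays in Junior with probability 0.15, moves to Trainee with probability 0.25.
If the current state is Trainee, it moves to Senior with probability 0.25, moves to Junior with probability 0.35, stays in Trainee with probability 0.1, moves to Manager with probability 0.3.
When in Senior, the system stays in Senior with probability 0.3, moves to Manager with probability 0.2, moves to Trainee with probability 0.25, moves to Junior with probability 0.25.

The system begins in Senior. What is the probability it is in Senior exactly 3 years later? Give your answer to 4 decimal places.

0.2915

Propagate the distribution vector 3 years from Senior.
After 0 years: (0.0000, 0.0000, 0.0000, 1.0000)
After 1 year: (0.2000, 0.2500, 0.2500, 0.3000)
After 2 years: (0.2125, 0.2400, 0.2525, 0.2950)
After 3 years: (0.2133, 0.2406, 0.2546, 0.2915)
P(in Senior after 3 years) = 0.2915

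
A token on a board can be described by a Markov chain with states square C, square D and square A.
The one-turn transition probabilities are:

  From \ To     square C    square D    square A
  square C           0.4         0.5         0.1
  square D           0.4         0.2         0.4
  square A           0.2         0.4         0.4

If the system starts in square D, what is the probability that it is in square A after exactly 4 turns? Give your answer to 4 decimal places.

Propagate the distribution vector 4 turns from square D.
After 0 turns: (0.0000, 1.0000, 0.0000)
After 1 turn: (0.4000, 0.2000, 0.4000)
After 2 turns: (0.3200, 0.4000, 0.2800)
After 3 turns: (0.3440, 0.3520, 0.3040)
After 4 turns: (0.3392, 0.3640, 0.2968)
P(in square A after 4 turns) = 0.2968

0.2968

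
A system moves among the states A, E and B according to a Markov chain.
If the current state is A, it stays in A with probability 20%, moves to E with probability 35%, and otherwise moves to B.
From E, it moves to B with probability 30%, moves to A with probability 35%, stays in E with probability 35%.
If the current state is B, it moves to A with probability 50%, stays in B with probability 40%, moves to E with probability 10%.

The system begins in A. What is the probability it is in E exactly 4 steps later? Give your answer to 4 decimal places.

0.2511

Propagate the distribution vector 4 steps from A.
After 0 steps: (1.0000, 0.0000, 0.0000)
After 1 step: (0.2000, 0.3500, 0.4500)
After 2 steps: (0.3875, 0.2375, 0.3750)
After 3 steps: (0.3481, 0.2563, 0.3956)
After 4 steps: (0.3571, 0.2511, 0.3918)
P(in E after 4 steps) = 0.2511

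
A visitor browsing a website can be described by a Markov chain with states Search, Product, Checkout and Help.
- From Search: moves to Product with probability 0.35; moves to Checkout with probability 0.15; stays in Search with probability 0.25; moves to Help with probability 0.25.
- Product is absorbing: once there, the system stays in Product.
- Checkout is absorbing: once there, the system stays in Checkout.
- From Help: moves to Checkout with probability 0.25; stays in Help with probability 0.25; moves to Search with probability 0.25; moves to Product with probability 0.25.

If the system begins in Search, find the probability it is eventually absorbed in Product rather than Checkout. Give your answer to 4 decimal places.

0.6500

Let h(s) be the probability of absorption at Product starting from transient state s. Then h(Product) = 1 and h(Checkout) = 0. By first-step analysis:
h(Search) = 0.25·h(Search) + 0.35·1 + 0.15·0 + 0.25·h(Help)
h(Help) = 0.25·h(Search) + 0.25·1 + 0.25·0 + 0.25·h(Help)
Solving: h(Search) = 0.6500, h(Help) = 0.5500.
Starting from Search, the probability is 0.6500.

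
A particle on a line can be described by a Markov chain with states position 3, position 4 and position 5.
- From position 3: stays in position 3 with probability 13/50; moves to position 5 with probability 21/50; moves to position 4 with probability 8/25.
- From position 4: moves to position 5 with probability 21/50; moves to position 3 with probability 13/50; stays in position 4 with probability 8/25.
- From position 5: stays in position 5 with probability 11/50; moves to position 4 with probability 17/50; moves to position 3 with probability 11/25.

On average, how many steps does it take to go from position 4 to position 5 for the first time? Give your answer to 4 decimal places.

Let t(s) be the expected number of steps to first reach position 5 from state s, with t(position 5) = 0. Conditioning on the first step:
t(position 3) = 1 + 0.26·t(position 3) + 0.32·t(position 4)
t(position 4) = 1 + 0.26·t(position 3) + 0.32·t(position 4)
Solving: t(position 3) = 2.3810, t(position 4) = 2.3810.
Expected steps from position 4 to position 5: 2.3810.

2.3810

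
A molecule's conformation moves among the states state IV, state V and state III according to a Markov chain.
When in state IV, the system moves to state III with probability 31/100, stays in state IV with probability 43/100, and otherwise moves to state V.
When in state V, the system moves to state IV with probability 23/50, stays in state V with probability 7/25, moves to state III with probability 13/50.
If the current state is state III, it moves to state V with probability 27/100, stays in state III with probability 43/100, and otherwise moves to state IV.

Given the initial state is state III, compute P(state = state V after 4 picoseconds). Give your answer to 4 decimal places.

Propagate the distribution vector 4 picoseconds from state III.
After 0 picoseconds: (0.0000, 0.0000, 1.0000)
After 1 picosecond: (0.3000, 0.2700, 0.4300)
After 2 picoseconds: (0.3822, 0.2697, 0.3481)
After 3 picoseconds: (0.3928, 0.2689, 0.3383)
After 4 picoseconds: (0.3941, 0.2688, 0.3372)
P(in state V after 4 picoseconds) = 0.2688

0.2688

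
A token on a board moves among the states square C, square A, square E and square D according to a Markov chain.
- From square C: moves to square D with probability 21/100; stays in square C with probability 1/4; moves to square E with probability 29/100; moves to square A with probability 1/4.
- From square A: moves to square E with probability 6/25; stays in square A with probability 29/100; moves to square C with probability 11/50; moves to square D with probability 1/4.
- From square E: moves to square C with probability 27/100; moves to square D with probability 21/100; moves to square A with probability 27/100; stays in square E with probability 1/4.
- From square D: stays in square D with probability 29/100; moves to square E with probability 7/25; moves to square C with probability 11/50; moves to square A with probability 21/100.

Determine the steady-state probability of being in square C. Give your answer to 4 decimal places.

Let the stationary distribution be π with π = πP and π_1 + π_2 + π_3 + π_4 = 1.
π_1 = 0.25·π_1 + 0.22·π_2 + 0.27·π_3 + 0.22·π_4
π_2 = 0.25·π_1 + 0.29·π_2 + 0.27·π_3 + 0.21·π_4
π_3 = 0.29·π_1 + 0.24·π_2 + 0.25·π_3 + 0.28·π_4
Solving with the normalization constraint gives π = (0.2404, 0.2559, 0.2642, 0.2394).
So the stationary probability of square C is 0.2404.

0.2404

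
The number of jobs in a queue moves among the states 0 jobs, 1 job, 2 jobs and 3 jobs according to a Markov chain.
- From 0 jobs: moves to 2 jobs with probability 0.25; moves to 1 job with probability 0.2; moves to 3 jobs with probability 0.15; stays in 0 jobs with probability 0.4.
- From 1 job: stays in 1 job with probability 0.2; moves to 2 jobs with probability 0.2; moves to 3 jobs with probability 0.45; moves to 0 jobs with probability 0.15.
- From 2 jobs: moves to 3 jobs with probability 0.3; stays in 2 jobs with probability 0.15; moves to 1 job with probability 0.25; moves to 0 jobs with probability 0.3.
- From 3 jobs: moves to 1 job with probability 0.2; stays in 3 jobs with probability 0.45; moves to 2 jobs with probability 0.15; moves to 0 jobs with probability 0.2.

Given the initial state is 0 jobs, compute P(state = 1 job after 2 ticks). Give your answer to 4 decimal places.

0.2125

Propagate the distribution vector 2 ticks from 0 jobs.
After 0 ticks: (1.0000, 0.0000, 0.0000, 0.0000)
After 1 tick: (0.4000, 0.2000, 0.2500, 0.1500)
After 2 ticks: (0.2950, 0.2125, 0.2000, 0.2925)
P(in 1 job after 2 ticks) = 0.2125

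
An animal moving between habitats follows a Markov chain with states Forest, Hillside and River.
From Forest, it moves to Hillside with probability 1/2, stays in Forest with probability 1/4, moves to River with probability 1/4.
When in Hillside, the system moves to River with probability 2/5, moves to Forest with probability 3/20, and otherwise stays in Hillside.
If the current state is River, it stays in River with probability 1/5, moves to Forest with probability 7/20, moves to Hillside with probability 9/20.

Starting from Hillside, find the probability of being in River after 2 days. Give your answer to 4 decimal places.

Sum over the intermediate state after 1 day:
P = P(Hillside→Forest)·P(Forest→River) + P(Hillside→Hillside)·P(Hillside→River) + P(Hillside→River)·P(River→River)
  = 0.15×0.25 + 0.45×0.4 + 0.4×0.2
  = 0.0375 + 0.1800 + 0.0800 = 0.2975

0.2975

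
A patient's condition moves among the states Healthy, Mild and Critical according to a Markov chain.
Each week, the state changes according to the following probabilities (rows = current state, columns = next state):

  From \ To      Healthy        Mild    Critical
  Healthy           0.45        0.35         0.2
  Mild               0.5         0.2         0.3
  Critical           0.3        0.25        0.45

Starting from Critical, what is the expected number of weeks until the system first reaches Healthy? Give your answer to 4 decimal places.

Let t(s) be the expected number of weeks to first reach Healthy from state s, with t(Healthy) = 0. Conditioning on the first week:
t(Mild) = 1 + 0.2·t(Mild) + 0.3·t(Critical)
t(Critical) = 1 + 0.25·t(Mild) + 0.45·t(Critical)
Solving: t(Mild) = 2.3288, t(Critical) = 2.8767.
Expected weeks from Critical to Healthy: 2.8767.

2.8767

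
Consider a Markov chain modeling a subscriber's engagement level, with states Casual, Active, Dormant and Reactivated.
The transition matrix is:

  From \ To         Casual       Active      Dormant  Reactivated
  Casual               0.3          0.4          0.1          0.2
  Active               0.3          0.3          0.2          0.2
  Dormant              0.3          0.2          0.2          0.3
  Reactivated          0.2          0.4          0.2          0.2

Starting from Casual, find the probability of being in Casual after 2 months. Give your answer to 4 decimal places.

Propagate the distribution vector 2 months from Casual.
After 0 months: (1.0000, 0.0000, 0.0000, 0.0000)
After 1 month: (0.3000, 0.4000, 0.1000, 0.2000)
After 2 months: (0.2800, 0.3400, 0.1700, 0.2100)
P(in Casual after 2 months) = 0.2800

0.2800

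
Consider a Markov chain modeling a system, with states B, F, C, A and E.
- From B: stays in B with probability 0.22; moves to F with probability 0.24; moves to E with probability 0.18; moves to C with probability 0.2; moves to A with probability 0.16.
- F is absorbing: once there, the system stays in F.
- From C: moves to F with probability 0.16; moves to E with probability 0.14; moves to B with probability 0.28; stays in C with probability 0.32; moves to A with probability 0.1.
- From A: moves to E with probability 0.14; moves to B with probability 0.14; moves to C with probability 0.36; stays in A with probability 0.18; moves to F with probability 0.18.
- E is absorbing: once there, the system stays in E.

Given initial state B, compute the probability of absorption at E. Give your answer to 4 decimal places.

Let h(s) be the probability of absorption at E starting from transient state s. Then h(E) = 1 and h(F) = 0. By first-step analysis:
h(B) = 0.22·h(B) + 0.24·0 + 0.2·h(C) + 0.16·h(A) + 0.18·1
h(C) = 0.28·h(B) + 0.16·0 + 0.32·h(C) + 0.1·h(A) + 0.14·1
h(A) = 0.14·h(B) + 0.18·0 + 0.36·h(C) + 0.18·h(A) + 0.14·1
Solving: h(B) = 0.4374, h(C) = 0.4512, h(A) = 0.4435.
Starting from B, the probability is 0.4374.

0.4374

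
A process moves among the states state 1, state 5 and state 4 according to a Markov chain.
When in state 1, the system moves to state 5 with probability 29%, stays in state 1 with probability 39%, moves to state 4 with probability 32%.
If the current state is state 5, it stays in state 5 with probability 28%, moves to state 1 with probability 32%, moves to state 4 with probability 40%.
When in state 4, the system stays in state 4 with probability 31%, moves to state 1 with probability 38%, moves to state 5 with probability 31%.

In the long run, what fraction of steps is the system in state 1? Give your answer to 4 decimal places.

0.3660

Let the stationary distribution be π with π = πP and π_1 + π_2 + π_3 = 1.
π_1 = 0.39·π_1 + 0.32·π_2 + 0.38·π_3
π_2 = 0.29·π_1 + 0.28·π_2 + 0.31·π_3
Solving with the normalization constraint gives π = (0.3660, 0.2939, 0.3401).
So the stationary probability of state 1 is 0.3660.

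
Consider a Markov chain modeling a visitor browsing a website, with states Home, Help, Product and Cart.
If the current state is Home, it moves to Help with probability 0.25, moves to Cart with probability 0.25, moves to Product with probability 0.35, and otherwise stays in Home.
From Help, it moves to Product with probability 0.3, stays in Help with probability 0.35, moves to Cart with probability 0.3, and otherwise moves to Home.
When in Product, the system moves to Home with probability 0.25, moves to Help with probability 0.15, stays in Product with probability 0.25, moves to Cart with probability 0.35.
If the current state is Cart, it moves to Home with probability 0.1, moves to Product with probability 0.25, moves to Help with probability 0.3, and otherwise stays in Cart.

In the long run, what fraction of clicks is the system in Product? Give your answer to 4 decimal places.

Let the stationary distribution be π with π = πP and π_1 + π_2 + π_3 + π_4 = 1.
π_1 = 0.15·π_1 + 0.05·π_2 + 0.25·π_3 + 0.1·π_4
π_2 = 0.25·π_1 + 0.35·π_2 + 0.15·π_3 + 0.3·π_4
π_3 = 0.35·π_1 + 0.3·π_2 + 0.25·π_3 + 0.25·π_4
Solving with the normalization constraint gives π = (0.1350, 0.2650, 0.2768, 0.3232).
So the stationary probability of Product is 0.2768.

0.2768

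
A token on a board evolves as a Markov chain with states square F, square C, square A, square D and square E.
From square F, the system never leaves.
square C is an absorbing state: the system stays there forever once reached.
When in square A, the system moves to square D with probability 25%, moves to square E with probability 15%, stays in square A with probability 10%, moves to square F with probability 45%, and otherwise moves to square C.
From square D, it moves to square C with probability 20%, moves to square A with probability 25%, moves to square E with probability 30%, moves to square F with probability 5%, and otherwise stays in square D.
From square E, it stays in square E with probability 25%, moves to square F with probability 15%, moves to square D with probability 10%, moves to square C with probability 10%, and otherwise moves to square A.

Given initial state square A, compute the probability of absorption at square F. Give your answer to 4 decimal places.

Let h(s) be the probability of absorption at square F starting from transient state s. Then h(square F) = 1 and h(square C) = 0. By first-step analysis:
h(square A) = 0.45·1 + 0.05·0 + 0.1·h(square A) + 0.25·h(square D) + 0.15·h(square E)
h(square D) = 0.05·1 + 0.2·0 + 0.25·h(square A) + 0.2·h(square D) + 0.3·h(square E)
h(square E) = 0.15·1 + 0.1·0 + 0.4·h(square A) + 0.1·h(square D) + 0.25·h(square E)
Solving: h(square A) = 0.7698, h(square D) = 0.5600, h(square E) = 0.6852.
Starting from square A, the probability is 0.7698.

0.7698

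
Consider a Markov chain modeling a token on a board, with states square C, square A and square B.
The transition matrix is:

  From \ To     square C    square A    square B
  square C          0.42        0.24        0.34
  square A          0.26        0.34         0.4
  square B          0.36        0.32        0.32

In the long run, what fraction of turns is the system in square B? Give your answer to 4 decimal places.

Let the stationary distribution be π with π = πP and π_1 + π_2 + π_3 = 1.
π_1 = 0.42·π_1 + 0.26·π_2 + 0.36·π_3
π_2 = 0.24·π_1 + 0.34·π_2 + 0.32·π_3
Solving with the normalization constraint gives π = (0.3513, 0.2979, 0.3509).
So the stationary probability of square B is 0.3509.

0.3509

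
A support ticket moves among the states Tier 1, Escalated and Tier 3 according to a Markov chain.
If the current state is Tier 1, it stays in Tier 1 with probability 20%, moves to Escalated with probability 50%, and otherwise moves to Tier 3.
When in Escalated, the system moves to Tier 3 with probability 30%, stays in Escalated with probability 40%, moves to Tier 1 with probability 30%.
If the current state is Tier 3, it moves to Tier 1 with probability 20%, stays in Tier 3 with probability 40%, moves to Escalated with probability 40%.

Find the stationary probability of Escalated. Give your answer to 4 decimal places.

0.4242

Let the stationary distribution be π with π = πP and π_1 + π_2 + π_3 = 1.
π_1 = 0.2·π_1 + 0.3·π_2 + 0.2·π_3
π_2 = 0.5·π_1 + 0.4·π_2 + 0.4·π_3
Solving with the normalization constraint gives π = (0.2424, 0.4242, 0.3333).
So the stationary probability of Escalated is 0.4242.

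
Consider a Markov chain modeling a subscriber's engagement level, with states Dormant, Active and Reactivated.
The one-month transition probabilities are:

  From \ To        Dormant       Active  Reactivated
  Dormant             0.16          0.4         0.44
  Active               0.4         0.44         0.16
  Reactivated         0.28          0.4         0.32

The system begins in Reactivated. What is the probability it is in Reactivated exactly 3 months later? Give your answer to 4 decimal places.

0.2888

Propagate the distribution vector 3 months from Reactivated.
After 0 months: (0.0000, 0.0000, 1.0000)
After 1 month: (0.2800, 0.4000, 0.3200)
After 2 months: (0.2944, 0.4160, 0.2896)
After 3 months: (0.2946, 0.4166, 0.2888)
P(in Reactivated after 3 months) = 0.2888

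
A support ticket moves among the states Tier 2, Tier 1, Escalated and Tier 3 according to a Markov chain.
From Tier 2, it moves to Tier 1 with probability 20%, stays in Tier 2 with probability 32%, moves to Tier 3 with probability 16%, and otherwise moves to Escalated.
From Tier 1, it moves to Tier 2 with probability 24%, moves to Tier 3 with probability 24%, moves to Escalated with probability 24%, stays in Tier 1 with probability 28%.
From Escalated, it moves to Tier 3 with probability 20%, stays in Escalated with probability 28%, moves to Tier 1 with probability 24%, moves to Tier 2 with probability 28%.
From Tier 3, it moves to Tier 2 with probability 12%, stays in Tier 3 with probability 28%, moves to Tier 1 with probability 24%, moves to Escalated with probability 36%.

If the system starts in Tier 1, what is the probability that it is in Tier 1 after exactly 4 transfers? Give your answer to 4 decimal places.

Propagate the distribution vector 4 transfers from Tier 1.
After 0 transfers: (0.0000, 1.0000, 0.0000, 0.0000)
After 1 transfer: (0.2400, 0.2800, 0.2400, 0.2400)
After 2 transfers: (0.2400, 0.2416, 0.2976, 0.2208)
After 3 transfers: (0.2446, 0.2401, 0.2976, 0.2177)
After 4 transfers: (0.2453, 0.2398, 0.2976, 0.2172)
P(in Tier 1 after 4 transfers) = 0.2398

0.2398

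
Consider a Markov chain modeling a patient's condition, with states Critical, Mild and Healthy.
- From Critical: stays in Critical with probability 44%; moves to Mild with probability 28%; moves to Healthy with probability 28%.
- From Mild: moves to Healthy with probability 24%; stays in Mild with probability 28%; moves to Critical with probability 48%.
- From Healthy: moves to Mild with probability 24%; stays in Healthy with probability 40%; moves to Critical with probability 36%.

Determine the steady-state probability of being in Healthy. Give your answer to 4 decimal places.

Let the stationary distribution be π with π = πP and π_1 + π_2 + π_3 = 1.
π_1 = 0.44·π_1 + 0.48·π_2 + 0.36·π_3
π_2 = 0.28·π_1 + 0.28·π_2 + 0.24·π_3
Solving with the normalization constraint gives π = (0.4262, 0.2678, 0.3060).
So the stationary probability of Healthy is 0.3060.

0.3060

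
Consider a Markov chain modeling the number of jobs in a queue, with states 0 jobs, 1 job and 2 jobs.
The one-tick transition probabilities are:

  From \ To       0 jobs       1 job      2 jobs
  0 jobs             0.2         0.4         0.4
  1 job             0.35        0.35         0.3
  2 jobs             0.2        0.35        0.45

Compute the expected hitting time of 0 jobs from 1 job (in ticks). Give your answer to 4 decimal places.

Let t(s) be the expected number of ticks to first reach 0 jobs from state s, with t(0 jobs) = 0. Conditioning on the first tick:
t(1 job) = 1 + 0.35·t(1 job) + 0.3·t(2 jobs)
t(2 jobs) = 1 + 0.35·t(1 job) + 0.45·t(2 jobs)
Solving: t(1 job) = 3.3663, t(2 jobs) = 3.9604.
Expected ticks from 1 job to 0 jobs: 3.3663.

3.3663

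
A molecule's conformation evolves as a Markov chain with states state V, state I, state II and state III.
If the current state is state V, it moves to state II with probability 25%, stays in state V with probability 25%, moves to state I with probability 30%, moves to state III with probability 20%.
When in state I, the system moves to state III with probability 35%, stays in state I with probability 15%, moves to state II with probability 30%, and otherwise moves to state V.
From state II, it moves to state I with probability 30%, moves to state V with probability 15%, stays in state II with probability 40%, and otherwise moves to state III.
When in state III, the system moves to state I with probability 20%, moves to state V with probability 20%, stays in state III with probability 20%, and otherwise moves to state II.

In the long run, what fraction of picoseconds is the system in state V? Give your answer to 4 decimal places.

Let the stationary distribution be π with π = πP and π_1 + π_2 + π_3 + π_4 = 1.
π_1 = 0.25·π_1 + 0.2·π_2 + 0.15·π_3 + 0.2·π_4
π_2 = 0.3·π_1 + 0.15·π_2 + 0.3·π_3 + 0.2·π_4
π_3 = 0.25·π_1 + 0.3·π_2 + 0.4·π_3 + 0.4·π_4
Solving with the normalization constraint gives π = (0.1923, 0.2418, 0.3470, 0.2189).
So the stationary probability of state V is 0.1923.

0.1923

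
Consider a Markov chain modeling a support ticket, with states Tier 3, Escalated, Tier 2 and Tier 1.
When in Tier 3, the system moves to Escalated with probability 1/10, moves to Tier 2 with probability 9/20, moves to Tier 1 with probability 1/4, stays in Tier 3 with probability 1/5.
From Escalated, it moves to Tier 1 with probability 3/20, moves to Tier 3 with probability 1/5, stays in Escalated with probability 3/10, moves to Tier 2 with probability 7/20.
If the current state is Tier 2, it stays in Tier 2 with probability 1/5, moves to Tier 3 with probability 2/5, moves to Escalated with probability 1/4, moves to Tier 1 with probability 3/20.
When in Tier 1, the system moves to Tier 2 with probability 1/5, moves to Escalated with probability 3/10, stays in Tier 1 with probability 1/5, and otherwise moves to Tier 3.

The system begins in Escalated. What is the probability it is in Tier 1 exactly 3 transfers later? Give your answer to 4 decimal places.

0.1874

Propagate the distribution vector 3 transfers from Escalated.
After 0 transfers: (0.0000, 1.0000, 0.0000, 0.0000)
After 1 transfer: (0.2000, 0.3000, 0.3500, 0.1500)
After 2 transfers: (0.2850, 0.2425, 0.2950, 0.1775)
After 3 transfers: (0.2768, 0.2283, 0.3076, 0.1874)
P(in Tier 1 after 3 transfers) = 0.1874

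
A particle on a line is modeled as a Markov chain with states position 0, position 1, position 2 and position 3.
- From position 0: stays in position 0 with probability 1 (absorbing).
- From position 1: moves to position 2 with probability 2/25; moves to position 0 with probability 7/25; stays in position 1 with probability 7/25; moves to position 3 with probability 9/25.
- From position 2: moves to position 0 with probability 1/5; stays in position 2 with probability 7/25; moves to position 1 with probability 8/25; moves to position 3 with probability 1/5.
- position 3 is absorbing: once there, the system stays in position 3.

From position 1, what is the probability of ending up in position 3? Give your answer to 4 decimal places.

0.5584

Let h(s) be the probability of absorption at position 3 starting from transient state s. Then h(position 3) = 1 and h(position 0) = 0. By first-step analysis:
h(position 1) = 0.28·0 + 0.28·h(position 1) + 0.08·h(position 2) + 0.36·1
h(position 2) = 0.2·0 + 0.32·h(position 1) + 0.28·h(position 2) + 0.2·1
Solving: h(position 1) = 0.5584, h(position 2) = 0.5260.
Starting from position 1, the probability is 0.5584.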